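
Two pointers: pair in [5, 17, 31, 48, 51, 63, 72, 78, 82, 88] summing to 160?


lo=0(5)+hi=9(88)=93
lo=1(17)+hi=9(88)=105
lo=2(31)+hi=9(88)=119
lo=3(48)+hi=9(88)=136
lo=4(51)+hi=9(88)=139
lo=5(63)+hi=9(88)=151
lo=6(72)+hi=9(88)=160

Yes: 72+88=160


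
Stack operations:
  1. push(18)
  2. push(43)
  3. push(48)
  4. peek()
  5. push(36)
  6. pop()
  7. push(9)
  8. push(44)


push(18) -> [18]
push(43) -> [18, 43]
push(48) -> [18, 43, 48]
peek()->48
push(36) -> [18, 43, 48, 36]
pop()->36, [18, 43, 48]
push(9) -> [18, 43, 48, 9]
push(44) -> [18, 43, 48, 9, 44]

Final stack: [18, 43, 48, 9, 44]


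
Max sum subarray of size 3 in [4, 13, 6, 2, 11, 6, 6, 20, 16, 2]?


[0:3]: 23
[1:4]: 21
[2:5]: 19
[3:6]: 19
[4:7]: 23
[5:8]: 32
[6:9]: 42
[7:10]: 38

Max: 42 at [6:9]


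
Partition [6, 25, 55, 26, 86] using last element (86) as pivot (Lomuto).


Pivot: 86
  6 <= 86: advance i (no swap)
  25 <= 86: advance i (no swap)
  55 <= 86: advance i (no swap)
  26 <= 86: advance i (no swap)
Place pivot at 4: [6, 25, 55, 26, 86]

Partitioned: [6, 25, 55, 26, 86]


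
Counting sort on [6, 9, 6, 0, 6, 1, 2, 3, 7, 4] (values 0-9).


Input: [6, 9, 6, 0, 6, 1, 2, 3, 7, 4]
Counts: [1, 1, 1, 1, 1, 0, 3, 1, 0, 1]

Sorted: [0, 1, 2, 3, 4, 6, 6, 6, 7, 9]


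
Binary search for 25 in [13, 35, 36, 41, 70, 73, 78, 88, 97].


Step 1: lo=0, hi=8, mid=4, val=70
Step 2: lo=0, hi=3, mid=1, val=35
Step 3: lo=0, hi=0, mid=0, val=13

Not found


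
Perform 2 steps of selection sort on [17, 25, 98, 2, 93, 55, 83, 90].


Initial: [17, 25, 98, 2, 93, 55, 83, 90]
Step 1: min=2 at 3
  Swap: [2, 25, 98, 17, 93, 55, 83, 90]
Step 2: min=17 at 3
  Swap: [2, 17, 98, 25, 93, 55, 83, 90]

After 2 steps: [2, 17, 98, 25, 93, 55, 83, 90]


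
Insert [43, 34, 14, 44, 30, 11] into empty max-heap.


Insert 43: [43]
Insert 34: [43, 34]
Insert 14: [43, 34, 14]
Insert 44: [44, 43, 14, 34]
Insert 30: [44, 43, 14, 34, 30]
Insert 11: [44, 43, 14, 34, 30, 11]

Final heap: [44, 43, 14, 34, 30, 11]


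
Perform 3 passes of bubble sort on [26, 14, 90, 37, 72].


Initial: [26, 14, 90, 37, 72]
Pass 1: [14, 26, 37, 72, 90] (3 swaps)
Pass 2: [14, 26, 37, 72, 90] (0 swaps)
Pass 3: [14, 26, 37, 72, 90] (0 swaps)

After 3 passes: [14, 26, 37, 72, 90]


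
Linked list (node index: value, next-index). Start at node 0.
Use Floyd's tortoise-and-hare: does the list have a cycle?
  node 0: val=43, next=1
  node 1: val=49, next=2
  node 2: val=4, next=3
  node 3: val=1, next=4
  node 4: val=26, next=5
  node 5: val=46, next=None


Floyd's tortoise (slow, +1) and hare (fast, +2):
  init: slow=0, fast=0
  step 1: slow=1, fast=2
  step 2: slow=2, fast=4
  step 3: fast 4->5->None, no cycle

Cycle: no


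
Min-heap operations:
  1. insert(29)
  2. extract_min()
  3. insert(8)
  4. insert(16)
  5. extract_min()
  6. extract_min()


insert(29) -> [29]
extract_min()->29, []
insert(8) -> [8]
insert(16) -> [8, 16]
extract_min()->8, [16]
extract_min()->16, []

Final heap: []


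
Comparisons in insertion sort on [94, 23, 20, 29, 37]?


Algorithm: insertion sort
Input: [94, 23, 20, 29, 37]
Sorted: [20, 23, 29, 37, 94]

7


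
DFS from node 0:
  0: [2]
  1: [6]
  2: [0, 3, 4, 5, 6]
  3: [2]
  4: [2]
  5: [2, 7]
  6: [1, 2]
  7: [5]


Visit 0, push [2]
Visit 2, push [6, 5, 4, 3]
Visit 3, push []
Visit 4, push []
Visit 5, push [7]
Visit 7, push []
Visit 6, push [1]
Visit 1, push []

DFS order: [0, 2, 3, 4, 5, 7, 6, 1]


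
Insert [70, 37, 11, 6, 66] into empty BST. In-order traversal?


Insert 70: root
Insert 37: L from 70
Insert 11: L from 70 -> L from 37
Insert 6: L from 70 -> L from 37 -> L from 11
Insert 66: L from 70 -> R from 37

In-order: [6, 11, 37, 66, 70]


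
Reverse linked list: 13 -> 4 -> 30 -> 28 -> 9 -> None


Step 1: curr=13, set curr.next=prev(None) | reversed so far: 13
Step 2: curr=4, set curr.next=prev(13) | reversed so far: 4 -> 13
Step 3: curr=30, set curr.next=prev(4) | reversed so far: 30 -> 4 -> 13
Step 4: curr=28, set curr.next=prev(30) | reversed so far: 28 -> 30 -> 4 -> 13
Step 5: curr=9, set curr.next=prev(28) | reversed so far: 9 -> 28 -> 30 -> 4 -> 13

9 -> 28 -> 30 -> 4 -> 13 -> None


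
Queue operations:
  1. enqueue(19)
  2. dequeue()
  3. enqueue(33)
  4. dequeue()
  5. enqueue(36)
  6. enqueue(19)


enqueue(19) -> [19]
dequeue()->19, []
enqueue(33) -> [33]
dequeue()->33, []
enqueue(36) -> [36]
enqueue(19) -> [36, 19]

Final queue: [36, 19]


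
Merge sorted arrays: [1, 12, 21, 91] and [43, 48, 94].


Take 1 from A
Take 12 from A
Take 21 from A
Take 43 from B
Take 48 from B
Take 91 from A

Merged: [1, 12, 21, 43, 48, 91, 94]


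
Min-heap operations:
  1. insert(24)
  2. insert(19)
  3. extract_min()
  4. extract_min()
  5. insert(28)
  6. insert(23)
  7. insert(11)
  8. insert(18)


insert(24) -> [24]
insert(19) -> [19, 24]
extract_min()->19, [24]
extract_min()->24, []
insert(28) -> [28]
insert(23) -> [23, 28]
insert(11) -> [11, 28, 23]
insert(18) -> [11, 18, 23, 28]

Final heap: [11, 18, 23, 28]


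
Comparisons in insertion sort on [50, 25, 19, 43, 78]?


Algorithm: insertion sort
Input: [50, 25, 19, 43, 78]
Sorted: [19, 25, 43, 50, 78]

6


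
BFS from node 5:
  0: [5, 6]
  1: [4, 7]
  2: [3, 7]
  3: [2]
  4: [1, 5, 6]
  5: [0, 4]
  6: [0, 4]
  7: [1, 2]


Visit 5, enqueue [0, 4]
Visit 0, enqueue [6]
Visit 4, enqueue [1]
Visit 6, enqueue []
Visit 1, enqueue [7]
Visit 7, enqueue [2]
Visit 2, enqueue [3]
Visit 3, enqueue []

BFS order: [5, 0, 4, 6, 1, 7, 2, 3]


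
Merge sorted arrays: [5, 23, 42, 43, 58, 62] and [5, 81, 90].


Take 5 from A
Take 5 from B
Take 23 from A
Take 42 from A
Take 43 from A
Take 58 from A
Take 62 from A

Merged: [5, 5, 23, 42, 43, 58, 62, 81, 90]


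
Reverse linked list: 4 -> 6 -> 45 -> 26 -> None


Step 1: curr=4, set curr.next=prev(None) | reversed so far: 4
Step 2: curr=6, set curr.next=prev(4) | reversed so far: 6 -> 4
Step 3: curr=45, set curr.next=prev(6) | reversed so far: 45 -> 6 -> 4
Step 4: curr=26, set curr.next=prev(45) | reversed so far: 26 -> 45 -> 6 -> 4

26 -> 45 -> 6 -> 4 -> None


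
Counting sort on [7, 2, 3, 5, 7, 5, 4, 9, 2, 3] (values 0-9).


Input: [7, 2, 3, 5, 7, 5, 4, 9, 2, 3]
Counts: [0, 0, 2, 2, 1, 2, 0, 2, 0, 1]

Sorted: [2, 2, 3, 3, 4, 5, 5, 7, 7, 9]


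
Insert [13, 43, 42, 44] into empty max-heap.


Insert 13: [13]
Insert 43: [43, 13]
Insert 42: [43, 13, 42]
Insert 44: [44, 43, 42, 13]

Final heap: [44, 43, 42, 13]


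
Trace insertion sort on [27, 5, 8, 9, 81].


Initial: [27, 5, 8, 9, 81]
Insert 5: [5, 27, 8, 9, 81]
Insert 8: [5, 8, 27, 9, 81]
Insert 9: [5, 8, 9, 27, 81]
Insert 81: [5, 8, 9, 27, 81]

Sorted: [5, 8, 9, 27, 81]


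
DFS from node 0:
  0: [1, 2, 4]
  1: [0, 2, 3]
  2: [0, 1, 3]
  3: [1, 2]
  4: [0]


Visit 0, push [4, 2, 1]
Visit 1, push [3, 2]
Visit 2, push [3]
Visit 3, push []
Visit 4, push []

DFS order: [0, 1, 2, 3, 4]


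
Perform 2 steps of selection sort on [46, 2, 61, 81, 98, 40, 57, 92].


Initial: [46, 2, 61, 81, 98, 40, 57, 92]
Step 1: min=2 at 1
  Swap: [2, 46, 61, 81, 98, 40, 57, 92]
Step 2: min=40 at 5
  Swap: [2, 40, 61, 81, 98, 46, 57, 92]

After 2 steps: [2, 40, 61, 81, 98, 46, 57, 92]


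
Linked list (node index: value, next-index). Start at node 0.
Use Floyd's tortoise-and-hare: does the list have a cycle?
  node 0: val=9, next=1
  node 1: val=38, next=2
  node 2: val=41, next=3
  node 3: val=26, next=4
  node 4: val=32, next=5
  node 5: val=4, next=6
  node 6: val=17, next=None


Floyd's tortoise (slow, +1) and hare (fast, +2):
  init: slow=0, fast=0
  step 1: slow=1, fast=2
  step 2: slow=2, fast=4
  step 3: slow=3, fast=6
  step 4: fast -> None, no cycle

Cycle: no


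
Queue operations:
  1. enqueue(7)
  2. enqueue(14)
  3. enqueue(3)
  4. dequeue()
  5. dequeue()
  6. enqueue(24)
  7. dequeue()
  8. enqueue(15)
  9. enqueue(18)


enqueue(7) -> [7]
enqueue(14) -> [7, 14]
enqueue(3) -> [7, 14, 3]
dequeue()->7, [14, 3]
dequeue()->14, [3]
enqueue(24) -> [3, 24]
dequeue()->3, [24]
enqueue(15) -> [24, 15]
enqueue(18) -> [24, 15, 18]

Final queue: [24, 15, 18]


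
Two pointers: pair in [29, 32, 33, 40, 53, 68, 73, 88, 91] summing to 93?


lo=0(29)+hi=8(91)=120
lo=0(29)+hi=7(88)=117
lo=0(29)+hi=6(73)=102
lo=0(29)+hi=5(68)=97
lo=0(29)+hi=4(53)=82
lo=1(32)+hi=4(53)=85
lo=2(33)+hi=4(53)=86
lo=3(40)+hi=4(53)=93

Yes: 40+53=93


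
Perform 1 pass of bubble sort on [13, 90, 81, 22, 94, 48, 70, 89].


Initial: [13, 90, 81, 22, 94, 48, 70, 89]
Pass 1: [13, 81, 22, 90, 48, 70, 89, 94] (5 swaps)

After 1 pass: [13, 81, 22, 90, 48, 70, 89, 94]


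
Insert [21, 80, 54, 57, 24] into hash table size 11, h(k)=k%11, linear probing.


Insert 21: h=10 -> slot 10
Insert 80: h=3 -> slot 3
Insert 54: h=10, 1 probes -> slot 0
Insert 57: h=2 -> slot 2
Insert 24: h=2, 2 probes -> slot 4

Table: [54, None, 57, 80, 24, None, None, None, None, None, 21]


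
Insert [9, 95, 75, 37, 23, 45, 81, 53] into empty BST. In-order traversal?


Insert 9: root
Insert 95: R from 9
Insert 75: R from 9 -> L from 95
Insert 37: R from 9 -> L from 95 -> L from 75
Insert 23: R from 9 -> L from 95 -> L from 75 -> L from 37
Insert 45: R from 9 -> L from 95 -> L from 75 -> R from 37
Insert 81: R from 9 -> L from 95 -> R from 75
Insert 53: R from 9 -> L from 95 -> L from 75 -> R from 37 -> R from 45

In-order: [9, 23, 37, 45, 53, 75, 81, 95]


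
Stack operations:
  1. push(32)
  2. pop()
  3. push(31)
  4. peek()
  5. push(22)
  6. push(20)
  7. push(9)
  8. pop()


push(32) -> [32]
pop()->32, []
push(31) -> [31]
peek()->31
push(22) -> [31, 22]
push(20) -> [31, 22, 20]
push(9) -> [31, 22, 20, 9]
pop()->9, [31, 22, 20]

Final stack: [31, 22, 20]


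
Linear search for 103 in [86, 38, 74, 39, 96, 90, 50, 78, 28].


i=0: 86!=103
i=1: 38!=103
i=2: 74!=103
i=3: 39!=103
i=4: 96!=103
i=5: 90!=103
i=6: 50!=103
i=7: 78!=103
i=8: 28!=103

Not found, 9 comps


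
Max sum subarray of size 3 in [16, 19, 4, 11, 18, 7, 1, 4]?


[0:3]: 39
[1:4]: 34
[2:5]: 33
[3:6]: 36
[4:7]: 26
[5:8]: 12

Max: 39 at [0:3]


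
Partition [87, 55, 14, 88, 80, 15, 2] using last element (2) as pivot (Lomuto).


Pivot: 2
Place pivot at 0: [2, 55, 14, 88, 80, 15, 87]

Partitioned: [2, 55, 14, 88, 80, 15, 87]


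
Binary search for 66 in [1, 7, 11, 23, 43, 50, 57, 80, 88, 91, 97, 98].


Step 1: lo=0, hi=11, mid=5, val=50
Step 2: lo=6, hi=11, mid=8, val=88
Step 3: lo=6, hi=7, mid=6, val=57
Step 4: lo=7, hi=7, mid=7, val=80

Not found


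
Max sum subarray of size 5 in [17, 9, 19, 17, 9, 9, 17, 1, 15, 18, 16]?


[0:5]: 71
[1:6]: 63
[2:7]: 71
[3:8]: 53
[4:9]: 51
[5:10]: 60
[6:11]: 67

Max: 71 at [0:5]


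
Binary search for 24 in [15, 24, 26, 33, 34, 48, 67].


Step 1: lo=0, hi=6, mid=3, val=33
Step 2: lo=0, hi=2, mid=1, val=24

Found at index 1


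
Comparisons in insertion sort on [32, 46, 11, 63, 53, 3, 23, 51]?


Algorithm: insertion sort
Input: [32, 46, 11, 63, 53, 3, 23, 51]
Sorted: [3, 11, 23, 32, 46, 51, 53, 63]

19


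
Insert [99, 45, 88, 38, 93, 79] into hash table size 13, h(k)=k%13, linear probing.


Insert 99: h=8 -> slot 8
Insert 45: h=6 -> slot 6
Insert 88: h=10 -> slot 10
Insert 38: h=12 -> slot 12
Insert 93: h=2 -> slot 2
Insert 79: h=1 -> slot 1

Table: [None, 79, 93, None, None, None, 45, None, 99, None, 88, None, 38]


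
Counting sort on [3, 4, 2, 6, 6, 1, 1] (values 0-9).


Input: [3, 4, 2, 6, 6, 1, 1]
Counts: [0, 2, 1, 1, 1, 0, 2, 0, 0, 0]

Sorted: [1, 1, 2, 3, 4, 6, 6]


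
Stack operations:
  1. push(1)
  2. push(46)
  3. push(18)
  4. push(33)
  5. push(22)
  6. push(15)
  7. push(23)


push(1) -> [1]
push(46) -> [1, 46]
push(18) -> [1, 46, 18]
push(33) -> [1, 46, 18, 33]
push(22) -> [1, 46, 18, 33, 22]
push(15) -> [1, 46, 18, 33, 22, 15]
push(23) -> [1, 46, 18, 33, 22, 15, 23]

Final stack: [1, 46, 18, 33, 22, 15, 23]


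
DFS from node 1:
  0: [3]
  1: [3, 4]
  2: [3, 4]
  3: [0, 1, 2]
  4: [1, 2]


Visit 1, push [4, 3]
Visit 3, push [2, 0]
Visit 0, push []
Visit 2, push [4]
Visit 4, push []

DFS order: [1, 3, 0, 2, 4]


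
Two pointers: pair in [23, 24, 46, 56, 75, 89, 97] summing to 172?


lo=0(23)+hi=6(97)=120
lo=1(24)+hi=6(97)=121
lo=2(46)+hi=6(97)=143
lo=3(56)+hi=6(97)=153
lo=4(75)+hi=6(97)=172

Yes: 75+97=172


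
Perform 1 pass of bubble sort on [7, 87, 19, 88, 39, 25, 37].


Initial: [7, 87, 19, 88, 39, 25, 37]
Pass 1: [7, 19, 87, 39, 25, 37, 88] (4 swaps)

After 1 pass: [7, 19, 87, 39, 25, 37, 88]


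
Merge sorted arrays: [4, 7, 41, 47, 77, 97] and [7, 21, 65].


Take 4 from A
Take 7 from A
Take 7 from B
Take 21 from B
Take 41 from A
Take 47 from A
Take 65 from B

Merged: [4, 7, 7, 21, 41, 47, 65, 77, 97]


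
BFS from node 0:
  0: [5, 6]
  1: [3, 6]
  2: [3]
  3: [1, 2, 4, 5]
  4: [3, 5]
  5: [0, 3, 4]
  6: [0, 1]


Visit 0, enqueue [5, 6]
Visit 5, enqueue [3, 4]
Visit 6, enqueue [1]
Visit 3, enqueue [2]
Visit 4, enqueue []
Visit 1, enqueue []
Visit 2, enqueue []

BFS order: [0, 5, 6, 3, 4, 1, 2]


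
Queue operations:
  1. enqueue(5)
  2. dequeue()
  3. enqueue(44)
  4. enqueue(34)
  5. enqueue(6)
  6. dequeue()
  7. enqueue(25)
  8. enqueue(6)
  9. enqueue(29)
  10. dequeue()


enqueue(5) -> [5]
dequeue()->5, []
enqueue(44) -> [44]
enqueue(34) -> [44, 34]
enqueue(6) -> [44, 34, 6]
dequeue()->44, [34, 6]
enqueue(25) -> [34, 6, 25]
enqueue(6) -> [34, 6, 25, 6]
enqueue(29) -> [34, 6, 25, 6, 29]
dequeue()->34, [6, 25, 6, 29]

Final queue: [6, 25, 6, 29]


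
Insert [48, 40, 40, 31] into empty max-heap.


Insert 48: [48]
Insert 40: [48, 40]
Insert 40: [48, 40, 40]
Insert 31: [48, 40, 40, 31]

Final heap: [48, 40, 40, 31]


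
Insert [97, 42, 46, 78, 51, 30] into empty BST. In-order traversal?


Insert 97: root
Insert 42: L from 97
Insert 46: L from 97 -> R from 42
Insert 78: L from 97 -> R from 42 -> R from 46
Insert 51: L from 97 -> R from 42 -> R from 46 -> L from 78
Insert 30: L from 97 -> L from 42

In-order: [30, 42, 46, 51, 78, 97]


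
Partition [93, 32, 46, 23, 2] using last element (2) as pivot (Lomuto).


Pivot: 2
Place pivot at 0: [2, 32, 46, 23, 93]

Partitioned: [2, 32, 46, 23, 93]


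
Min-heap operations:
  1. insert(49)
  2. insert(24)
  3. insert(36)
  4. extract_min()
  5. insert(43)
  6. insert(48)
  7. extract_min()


insert(49) -> [49]
insert(24) -> [24, 49]
insert(36) -> [24, 49, 36]
extract_min()->24, [36, 49]
insert(43) -> [36, 49, 43]
insert(48) -> [36, 48, 43, 49]
extract_min()->36, [43, 48, 49]

Final heap: [43, 48, 49]


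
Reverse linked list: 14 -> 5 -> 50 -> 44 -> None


Step 1: curr=14, set curr.next=prev(None) | reversed so far: 14
Step 2: curr=5, set curr.next=prev(14) | reversed so far: 5 -> 14
Step 3: curr=50, set curr.next=prev(5) | reversed so far: 50 -> 5 -> 14
Step 4: curr=44, set curr.next=prev(50) | reversed so far: 44 -> 50 -> 5 -> 14

44 -> 50 -> 5 -> 14 -> None


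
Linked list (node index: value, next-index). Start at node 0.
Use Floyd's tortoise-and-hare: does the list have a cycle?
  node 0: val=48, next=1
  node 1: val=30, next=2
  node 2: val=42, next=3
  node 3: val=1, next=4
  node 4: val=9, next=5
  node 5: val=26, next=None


Floyd's tortoise (slow, +1) and hare (fast, +2):
  init: slow=0, fast=0
  step 1: slow=1, fast=2
  step 2: slow=2, fast=4
  step 3: fast 4->5->None, no cycle

Cycle: no


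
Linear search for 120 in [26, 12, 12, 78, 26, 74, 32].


i=0: 26!=120
i=1: 12!=120
i=2: 12!=120
i=3: 78!=120
i=4: 26!=120
i=5: 74!=120
i=6: 32!=120

Not found, 7 comps


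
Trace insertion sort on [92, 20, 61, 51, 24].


Initial: [92, 20, 61, 51, 24]
Insert 20: [20, 92, 61, 51, 24]
Insert 61: [20, 61, 92, 51, 24]
Insert 51: [20, 51, 61, 92, 24]
Insert 24: [20, 24, 51, 61, 92]

Sorted: [20, 24, 51, 61, 92]


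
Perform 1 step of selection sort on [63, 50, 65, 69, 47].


Initial: [63, 50, 65, 69, 47]
Step 1: min=47 at 4
  Swap: [47, 50, 65, 69, 63]

After 1 step: [47, 50, 65, 69, 63]


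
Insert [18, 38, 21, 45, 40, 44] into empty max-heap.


Insert 18: [18]
Insert 38: [38, 18]
Insert 21: [38, 18, 21]
Insert 45: [45, 38, 21, 18]
Insert 40: [45, 40, 21, 18, 38]
Insert 44: [45, 40, 44, 18, 38, 21]

Final heap: [45, 40, 44, 18, 38, 21]


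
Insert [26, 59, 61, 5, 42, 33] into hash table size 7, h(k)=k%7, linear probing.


Insert 26: h=5 -> slot 5
Insert 59: h=3 -> slot 3
Insert 61: h=5, 1 probes -> slot 6
Insert 5: h=5, 2 probes -> slot 0
Insert 42: h=0, 1 probes -> slot 1
Insert 33: h=5, 4 probes -> slot 2

Table: [5, 42, 33, 59, None, 26, 61]


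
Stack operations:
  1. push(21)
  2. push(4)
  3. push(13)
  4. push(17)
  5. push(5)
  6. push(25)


push(21) -> [21]
push(4) -> [21, 4]
push(13) -> [21, 4, 13]
push(17) -> [21, 4, 13, 17]
push(5) -> [21, 4, 13, 17, 5]
push(25) -> [21, 4, 13, 17, 5, 25]

Final stack: [21, 4, 13, 17, 5, 25]


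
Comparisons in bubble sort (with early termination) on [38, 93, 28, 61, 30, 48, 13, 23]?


Algorithm: bubble sort (with early termination)
Input: [38, 93, 28, 61, 30, 48, 13, 23]
Sorted: [13, 23, 28, 30, 38, 48, 61, 93]

28


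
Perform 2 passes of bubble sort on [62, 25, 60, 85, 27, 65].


Initial: [62, 25, 60, 85, 27, 65]
Pass 1: [25, 60, 62, 27, 65, 85] (4 swaps)
Pass 2: [25, 60, 27, 62, 65, 85] (1 swaps)

After 2 passes: [25, 60, 27, 62, 65, 85]


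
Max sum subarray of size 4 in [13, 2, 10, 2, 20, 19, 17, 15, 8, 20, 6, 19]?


[0:4]: 27
[1:5]: 34
[2:6]: 51
[3:7]: 58
[4:8]: 71
[5:9]: 59
[6:10]: 60
[7:11]: 49
[8:12]: 53

Max: 71 at [4:8]


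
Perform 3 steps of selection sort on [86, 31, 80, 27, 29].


Initial: [86, 31, 80, 27, 29]
Step 1: min=27 at 3
  Swap: [27, 31, 80, 86, 29]
Step 2: min=29 at 4
  Swap: [27, 29, 80, 86, 31]
Step 3: min=31 at 4
  Swap: [27, 29, 31, 86, 80]

After 3 steps: [27, 29, 31, 86, 80]


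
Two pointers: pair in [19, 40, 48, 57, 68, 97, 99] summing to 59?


lo=0(19)+hi=6(99)=118
lo=0(19)+hi=5(97)=116
lo=0(19)+hi=4(68)=87
lo=0(19)+hi=3(57)=76
lo=0(19)+hi=2(48)=67
lo=0(19)+hi=1(40)=59

Yes: 19+40=59


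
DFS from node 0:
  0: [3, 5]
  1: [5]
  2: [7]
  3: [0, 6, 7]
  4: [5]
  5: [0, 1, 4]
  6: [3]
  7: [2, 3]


Visit 0, push [5, 3]
Visit 3, push [7, 6]
Visit 6, push []
Visit 7, push [2]
Visit 2, push []
Visit 5, push [4, 1]
Visit 1, push []
Visit 4, push []

DFS order: [0, 3, 6, 7, 2, 5, 1, 4]


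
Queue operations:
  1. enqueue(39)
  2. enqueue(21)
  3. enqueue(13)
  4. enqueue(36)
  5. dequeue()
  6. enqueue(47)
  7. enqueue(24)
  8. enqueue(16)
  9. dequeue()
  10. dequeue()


enqueue(39) -> [39]
enqueue(21) -> [39, 21]
enqueue(13) -> [39, 21, 13]
enqueue(36) -> [39, 21, 13, 36]
dequeue()->39, [21, 13, 36]
enqueue(47) -> [21, 13, 36, 47]
enqueue(24) -> [21, 13, 36, 47, 24]
enqueue(16) -> [21, 13, 36, 47, 24, 16]
dequeue()->21, [13, 36, 47, 24, 16]
dequeue()->13, [36, 47, 24, 16]

Final queue: [36, 47, 24, 16]


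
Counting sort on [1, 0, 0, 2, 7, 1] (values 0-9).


Input: [1, 0, 0, 2, 7, 1]
Counts: [2, 2, 1, 0, 0, 0, 0, 1, 0, 0]

Sorted: [0, 0, 1, 1, 2, 7]


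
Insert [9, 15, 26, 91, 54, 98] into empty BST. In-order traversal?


Insert 9: root
Insert 15: R from 9
Insert 26: R from 9 -> R from 15
Insert 91: R from 9 -> R from 15 -> R from 26
Insert 54: R from 9 -> R from 15 -> R from 26 -> L from 91
Insert 98: R from 9 -> R from 15 -> R from 26 -> R from 91

In-order: [9, 15, 26, 54, 91, 98]


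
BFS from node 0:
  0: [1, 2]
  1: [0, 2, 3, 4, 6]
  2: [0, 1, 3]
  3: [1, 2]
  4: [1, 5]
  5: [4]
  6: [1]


Visit 0, enqueue [1, 2]
Visit 1, enqueue [3, 4, 6]
Visit 2, enqueue []
Visit 3, enqueue []
Visit 4, enqueue [5]
Visit 6, enqueue []
Visit 5, enqueue []

BFS order: [0, 1, 2, 3, 4, 6, 5]


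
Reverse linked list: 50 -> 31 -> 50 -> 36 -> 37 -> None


Step 1: curr=50, set curr.next=prev(None) | reversed so far: 50
Step 2: curr=31, set curr.next=prev(50) | reversed so far: 31 -> 50
Step 3: curr=50, set curr.next=prev(31) | reversed so far: 50 -> 31 -> 50
Step 4: curr=36, set curr.next=prev(50) | reversed so far: 36 -> 50 -> 31 -> 50
Step 5: curr=37, set curr.next=prev(36) | reversed so far: 37 -> 36 -> 50 -> 31 -> 50

37 -> 36 -> 50 -> 31 -> 50 -> None


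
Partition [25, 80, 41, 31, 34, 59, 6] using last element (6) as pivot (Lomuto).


Pivot: 6
Place pivot at 0: [6, 80, 41, 31, 34, 59, 25]

Partitioned: [6, 80, 41, 31, 34, 59, 25]


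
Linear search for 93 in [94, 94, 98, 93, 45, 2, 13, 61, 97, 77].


i=0: 94!=93
i=1: 94!=93
i=2: 98!=93
i=3: 93==93 found!

Found at 3, 4 comps


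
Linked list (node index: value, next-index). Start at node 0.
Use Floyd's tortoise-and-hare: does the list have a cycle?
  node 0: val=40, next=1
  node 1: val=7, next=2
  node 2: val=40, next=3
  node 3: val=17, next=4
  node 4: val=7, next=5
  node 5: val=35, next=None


Floyd's tortoise (slow, +1) and hare (fast, +2):
  init: slow=0, fast=0
  step 1: slow=1, fast=2
  step 2: slow=2, fast=4
  step 3: fast 4->5->None, no cycle

Cycle: no


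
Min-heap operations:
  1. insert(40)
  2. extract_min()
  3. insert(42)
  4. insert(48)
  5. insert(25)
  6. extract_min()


insert(40) -> [40]
extract_min()->40, []
insert(42) -> [42]
insert(48) -> [42, 48]
insert(25) -> [25, 48, 42]
extract_min()->25, [42, 48]

Final heap: [42, 48]


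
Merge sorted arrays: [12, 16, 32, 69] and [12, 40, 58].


Take 12 from A
Take 12 from B
Take 16 from A
Take 32 from A
Take 40 from B
Take 58 from B

Merged: [12, 12, 16, 32, 40, 58, 69]


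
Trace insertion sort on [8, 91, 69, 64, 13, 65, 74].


Initial: [8, 91, 69, 64, 13, 65, 74]
Insert 91: [8, 91, 69, 64, 13, 65, 74]
Insert 69: [8, 69, 91, 64, 13, 65, 74]
Insert 64: [8, 64, 69, 91, 13, 65, 74]
Insert 13: [8, 13, 64, 69, 91, 65, 74]
Insert 65: [8, 13, 64, 65, 69, 91, 74]
Insert 74: [8, 13, 64, 65, 69, 74, 91]

Sorted: [8, 13, 64, 65, 69, 74, 91]


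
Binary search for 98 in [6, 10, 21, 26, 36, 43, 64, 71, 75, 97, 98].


Step 1: lo=0, hi=10, mid=5, val=43
Step 2: lo=6, hi=10, mid=8, val=75
Step 3: lo=9, hi=10, mid=9, val=97
Step 4: lo=10, hi=10, mid=10, val=98

Found at index 10


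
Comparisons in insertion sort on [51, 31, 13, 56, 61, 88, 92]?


Algorithm: insertion sort
Input: [51, 31, 13, 56, 61, 88, 92]
Sorted: [13, 31, 51, 56, 61, 88, 92]

7


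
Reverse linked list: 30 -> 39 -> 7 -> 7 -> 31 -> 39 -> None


Step 1: curr=30, set curr.next=prev(None) | reversed so far: 30
Step 2: curr=39, set curr.next=prev(30) | reversed so far: 39 -> 30
Step 3: curr=7, set curr.next=prev(39) | reversed so far: 7 -> 39 -> 30
Step 4: curr=7, set curr.next=prev(7) | reversed so far: 7 -> 7 -> 39 -> 30
Step 5: curr=31, set curr.next=prev(7) | reversed so far: 31 -> 7 -> 7 -> 39 -> 30
Step 6: curr=39, set curr.next=prev(31) | reversed so far: 39 -> 31 -> 7 -> 7 -> 39 -> 30

39 -> 31 -> 7 -> 7 -> 39 -> 30 -> None


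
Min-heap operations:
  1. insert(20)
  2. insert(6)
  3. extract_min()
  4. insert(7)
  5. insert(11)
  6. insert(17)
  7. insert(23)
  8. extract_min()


insert(20) -> [20]
insert(6) -> [6, 20]
extract_min()->6, [20]
insert(7) -> [7, 20]
insert(11) -> [7, 20, 11]
insert(17) -> [7, 17, 11, 20]
insert(23) -> [7, 17, 11, 20, 23]
extract_min()->7, [11, 17, 23, 20]

Final heap: [11, 17, 23, 20]


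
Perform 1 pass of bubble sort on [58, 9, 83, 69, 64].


Initial: [58, 9, 83, 69, 64]
Pass 1: [9, 58, 69, 64, 83] (3 swaps)

After 1 pass: [9, 58, 69, 64, 83]


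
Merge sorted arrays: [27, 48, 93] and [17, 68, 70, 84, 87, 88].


Take 17 from B
Take 27 from A
Take 48 from A
Take 68 from B
Take 70 from B
Take 84 from B
Take 87 from B
Take 88 from B

Merged: [17, 27, 48, 68, 70, 84, 87, 88, 93]


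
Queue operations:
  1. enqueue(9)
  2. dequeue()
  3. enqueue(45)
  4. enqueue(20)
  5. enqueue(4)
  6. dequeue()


enqueue(9) -> [9]
dequeue()->9, []
enqueue(45) -> [45]
enqueue(20) -> [45, 20]
enqueue(4) -> [45, 20, 4]
dequeue()->45, [20, 4]

Final queue: [20, 4]


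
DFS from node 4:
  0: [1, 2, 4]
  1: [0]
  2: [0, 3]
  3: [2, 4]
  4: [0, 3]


Visit 4, push [3, 0]
Visit 0, push [2, 1]
Visit 1, push []
Visit 2, push [3]
Visit 3, push []

DFS order: [4, 0, 1, 2, 3]


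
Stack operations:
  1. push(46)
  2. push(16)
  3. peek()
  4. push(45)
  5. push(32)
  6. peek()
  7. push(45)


push(46) -> [46]
push(16) -> [46, 16]
peek()->16
push(45) -> [46, 16, 45]
push(32) -> [46, 16, 45, 32]
peek()->32
push(45) -> [46, 16, 45, 32, 45]

Final stack: [46, 16, 45, 32, 45]


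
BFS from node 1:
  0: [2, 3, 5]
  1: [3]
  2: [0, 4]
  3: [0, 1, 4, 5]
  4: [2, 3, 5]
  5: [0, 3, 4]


Visit 1, enqueue [3]
Visit 3, enqueue [0, 4, 5]
Visit 0, enqueue [2]
Visit 4, enqueue []
Visit 5, enqueue []
Visit 2, enqueue []

BFS order: [1, 3, 0, 4, 5, 2]


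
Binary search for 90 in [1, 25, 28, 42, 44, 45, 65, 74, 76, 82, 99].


Step 1: lo=0, hi=10, mid=5, val=45
Step 2: lo=6, hi=10, mid=8, val=76
Step 3: lo=9, hi=10, mid=9, val=82
Step 4: lo=10, hi=10, mid=10, val=99

Not found


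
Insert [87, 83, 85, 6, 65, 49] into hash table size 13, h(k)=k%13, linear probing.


Insert 87: h=9 -> slot 9
Insert 83: h=5 -> slot 5
Insert 85: h=7 -> slot 7
Insert 6: h=6 -> slot 6
Insert 65: h=0 -> slot 0
Insert 49: h=10 -> slot 10

Table: [65, None, None, None, None, 83, 6, 85, None, 87, 49, None, None]


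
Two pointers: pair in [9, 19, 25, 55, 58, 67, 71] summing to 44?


lo=0(9)+hi=6(71)=80
lo=0(9)+hi=5(67)=76
lo=0(9)+hi=4(58)=67
lo=0(9)+hi=3(55)=64
lo=0(9)+hi=2(25)=34
lo=1(19)+hi=2(25)=44

Yes: 19+25=44


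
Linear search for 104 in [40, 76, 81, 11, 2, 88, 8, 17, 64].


i=0: 40!=104
i=1: 76!=104
i=2: 81!=104
i=3: 11!=104
i=4: 2!=104
i=5: 88!=104
i=6: 8!=104
i=7: 17!=104
i=8: 64!=104

Not found, 9 comps


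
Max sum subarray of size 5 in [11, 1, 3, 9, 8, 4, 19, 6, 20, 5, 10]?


[0:5]: 32
[1:6]: 25
[2:7]: 43
[3:8]: 46
[4:9]: 57
[5:10]: 54
[6:11]: 60

Max: 60 at [6:11]


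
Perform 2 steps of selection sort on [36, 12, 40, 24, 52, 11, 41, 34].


Initial: [36, 12, 40, 24, 52, 11, 41, 34]
Step 1: min=11 at 5
  Swap: [11, 12, 40, 24, 52, 36, 41, 34]
Step 2: min=12 at 1
  Swap: [11, 12, 40, 24, 52, 36, 41, 34]

After 2 steps: [11, 12, 40, 24, 52, 36, 41, 34]


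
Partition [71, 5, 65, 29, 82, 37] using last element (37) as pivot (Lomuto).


Pivot: 37
  5 <= 37: swap -> [5, 71, 65, 29, 82, 37]
  29 <= 37: swap -> [5, 29, 65, 71, 82, 37]
Place pivot at 2: [5, 29, 37, 71, 82, 65]

Partitioned: [5, 29, 37, 71, 82, 65]


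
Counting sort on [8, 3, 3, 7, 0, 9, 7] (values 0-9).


Input: [8, 3, 3, 7, 0, 9, 7]
Counts: [1, 0, 0, 2, 0, 0, 0, 2, 1, 1]

Sorted: [0, 3, 3, 7, 7, 8, 9]


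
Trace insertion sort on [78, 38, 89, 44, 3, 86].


Initial: [78, 38, 89, 44, 3, 86]
Insert 38: [38, 78, 89, 44, 3, 86]
Insert 89: [38, 78, 89, 44, 3, 86]
Insert 44: [38, 44, 78, 89, 3, 86]
Insert 3: [3, 38, 44, 78, 89, 86]
Insert 86: [3, 38, 44, 78, 86, 89]

Sorted: [3, 38, 44, 78, 86, 89]


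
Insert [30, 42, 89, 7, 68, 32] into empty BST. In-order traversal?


Insert 30: root
Insert 42: R from 30
Insert 89: R from 30 -> R from 42
Insert 7: L from 30
Insert 68: R from 30 -> R from 42 -> L from 89
Insert 32: R from 30 -> L from 42

In-order: [7, 30, 32, 42, 68, 89]


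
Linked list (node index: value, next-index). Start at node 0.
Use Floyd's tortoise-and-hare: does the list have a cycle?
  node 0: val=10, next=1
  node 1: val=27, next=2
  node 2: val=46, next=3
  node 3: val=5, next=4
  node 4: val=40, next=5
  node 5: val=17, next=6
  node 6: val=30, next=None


Floyd's tortoise (slow, +1) and hare (fast, +2):
  init: slow=0, fast=0
  step 1: slow=1, fast=2
  step 2: slow=2, fast=4
  step 3: slow=3, fast=6
  step 4: fast -> None, no cycle

Cycle: no


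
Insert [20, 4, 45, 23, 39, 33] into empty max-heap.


Insert 20: [20]
Insert 4: [20, 4]
Insert 45: [45, 4, 20]
Insert 23: [45, 23, 20, 4]
Insert 39: [45, 39, 20, 4, 23]
Insert 33: [45, 39, 33, 4, 23, 20]

Final heap: [45, 39, 33, 4, 23, 20]


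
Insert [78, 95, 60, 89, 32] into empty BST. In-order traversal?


Insert 78: root
Insert 95: R from 78
Insert 60: L from 78
Insert 89: R from 78 -> L from 95
Insert 32: L from 78 -> L from 60

In-order: [32, 60, 78, 89, 95]


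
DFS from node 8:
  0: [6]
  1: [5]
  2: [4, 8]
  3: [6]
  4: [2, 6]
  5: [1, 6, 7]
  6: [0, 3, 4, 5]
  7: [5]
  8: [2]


Visit 8, push [2]
Visit 2, push [4]
Visit 4, push [6]
Visit 6, push [5, 3, 0]
Visit 0, push []
Visit 3, push []
Visit 5, push [7, 1]
Visit 1, push []
Visit 7, push []

DFS order: [8, 2, 4, 6, 0, 3, 5, 1, 7]


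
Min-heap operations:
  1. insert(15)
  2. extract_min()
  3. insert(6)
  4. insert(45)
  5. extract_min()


insert(15) -> [15]
extract_min()->15, []
insert(6) -> [6]
insert(45) -> [6, 45]
extract_min()->6, [45]

Final heap: [45]


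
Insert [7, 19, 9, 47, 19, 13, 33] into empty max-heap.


Insert 7: [7]
Insert 19: [19, 7]
Insert 9: [19, 7, 9]
Insert 47: [47, 19, 9, 7]
Insert 19: [47, 19, 9, 7, 19]
Insert 13: [47, 19, 13, 7, 19, 9]
Insert 33: [47, 19, 33, 7, 19, 9, 13]

Final heap: [47, 19, 33, 7, 19, 9, 13]


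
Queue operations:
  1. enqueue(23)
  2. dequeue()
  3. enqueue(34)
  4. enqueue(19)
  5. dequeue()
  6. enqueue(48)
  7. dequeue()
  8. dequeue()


enqueue(23) -> [23]
dequeue()->23, []
enqueue(34) -> [34]
enqueue(19) -> [34, 19]
dequeue()->34, [19]
enqueue(48) -> [19, 48]
dequeue()->19, [48]
dequeue()->48, []

Final queue: []


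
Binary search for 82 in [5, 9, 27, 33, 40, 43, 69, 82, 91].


Step 1: lo=0, hi=8, mid=4, val=40
Step 2: lo=5, hi=8, mid=6, val=69
Step 3: lo=7, hi=8, mid=7, val=82

Found at index 7


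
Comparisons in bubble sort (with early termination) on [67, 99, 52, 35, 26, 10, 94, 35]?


Algorithm: bubble sort (with early termination)
Input: [67, 99, 52, 35, 26, 10, 94, 35]
Sorted: [10, 26, 35, 35, 52, 67, 94, 99]

27


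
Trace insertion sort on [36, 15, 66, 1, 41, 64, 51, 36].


Initial: [36, 15, 66, 1, 41, 64, 51, 36]
Insert 15: [15, 36, 66, 1, 41, 64, 51, 36]
Insert 66: [15, 36, 66, 1, 41, 64, 51, 36]
Insert 1: [1, 15, 36, 66, 41, 64, 51, 36]
Insert 41: [1, 15, 36, 41, 66, 64, 51, 36]
Insert 64: [1, 15, 36, 41, 64, 66, 51, 36]
Insert 51: [1, 15, 36, 41, 51, 64, 66, 36]
Insert 36: [1, 15, 36, 36, 41, 51, 64, 66]

Sorted: [1, 15, 36, 36, 41, 51, 64, 66]


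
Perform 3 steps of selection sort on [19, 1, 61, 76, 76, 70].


Initial: [19, 1, 61, 76, 76, 70]
Step 1: min=1 at 1
  Swap: [1, 19, 61, 76, 76, 70]
Step 2: min=19 at 1
  Swap: [1, 19, 61, 76, 76, 70]
Step 3: min=61 at 2
  Swap: [1, 19, 61, 76, 76, 70]

After 3 steps: [1, 19, 61, 76, 76, 70]


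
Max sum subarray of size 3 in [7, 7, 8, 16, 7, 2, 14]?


[0:3]: 22
[1:4]: 31
[2:5]: 31
[3:6]: 25
[4:7]: 23

Max: 31 at [1:4]


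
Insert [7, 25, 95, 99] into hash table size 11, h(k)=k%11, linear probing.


Insert 7: h=7 -> slot 7
Insert 25: h=3 -> slot 3
Insert 95: h=7, 1 probes -> slot 8
Insert 99: h=0 -> slot 0

Table: [99, None, None, 25, None, None, None, 7, 95, None, None]


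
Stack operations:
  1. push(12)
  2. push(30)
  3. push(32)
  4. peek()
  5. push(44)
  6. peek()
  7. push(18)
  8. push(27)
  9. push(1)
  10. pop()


push(12) -> [12]
push(30) -> [12, 30]
push(32) -> [12, 30, 32]
peek()->32
push(44) -> [12, 30, 32, 44]
peek()->44
push(18) -> [12, 30, 32, 44, 18]
push(27) -> [12, 30, 32, 44, 18, 27]
push(1) -> [12, 30, 32, 44, 18, 27, 1]
pop()->1, [12, 30, 32, 44, 18, 27]

Final stack: [12, 30, 32, 44, 18, 27]


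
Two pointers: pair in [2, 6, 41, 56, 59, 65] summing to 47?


lo=0(2)+hi=5(65)=67
lo=0(2)+hi=4(59)=61
lo=0(2)+hi=3(56)=58
lo=0(2)+hi=2(41)=43
lo=1(6)+hi=2(41)=47

Yes: 6+41=47


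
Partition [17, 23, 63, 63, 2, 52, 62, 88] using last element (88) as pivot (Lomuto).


Pivot: 88
  17 <= 88: advance i (no swap)
  23 <= 88: advance i (no swap)
  63 <= 88: advance i (no swap)
  63 <= 88: advance i (no swap)
  2 <= 88: advance i (no swap)
  52 <= 88: advance i (no swap)
  62 <= 88: advance i (no swap)
Place pivot at 7: [17, 23, 63, 63, 2, 52, 62, 88]

Partitioned: [17, 23, 63, 63, 2, 52, 62, 88]


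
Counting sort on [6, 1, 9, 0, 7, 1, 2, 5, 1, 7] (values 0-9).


Input: [6, 1, 9, 0, 7, 1, 2, 5, 1, 7]
Counts: [1, 3, 1, 0, 0, 1, 1, 2, 0, 1]

Sorted: [0, 1, 1, 1, 2, 5, 6, 7, 7, 9]


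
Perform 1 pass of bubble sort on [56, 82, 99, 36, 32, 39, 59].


Initial: [56, 82, 99, 36, 32, 39, 59]
Pass 1: [56, 82, 36, 32, 39, 59, 99] (4 swaps)

After 1 pass: [56, 82, 36, 32, 39, 59, 99]


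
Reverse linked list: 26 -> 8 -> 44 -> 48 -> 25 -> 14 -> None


Step 1: curr=26, set curr.next=prev(None) | reversed so far: 26
Step 2: curr=8, set curr.next=prev(26) | reversed so far: 8 -> 26
Step 3: curr=44, set curr.next=prev(8) | reversed so far: 44 -> 8 -> 26
Step 4: curr=48, set curr.next=prev(44) | reversed so far: 48 -> 44 -> 8 -> 26
Step 5: curr=25, set curr.next=prev(48) | reversed so far: 25 -> 48 -> 44 -> 8 -> 26
Step 6: curr=14, set curr.next=prev(25) | reversed so far: 14 -> 25 -> 48 -> 44 -> 8 -> 26

14 -> 25 -> 48 -> 44 -> 8 -> 26 -> None


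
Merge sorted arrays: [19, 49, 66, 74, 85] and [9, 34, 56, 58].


Take 9 from B
Take 19 from A
Take 34 from B
Take 49 from A
Take 56 from B
Take 58 from B

Merged: [9, 19, 34, 49, 56, 58, 66, 74, 85]


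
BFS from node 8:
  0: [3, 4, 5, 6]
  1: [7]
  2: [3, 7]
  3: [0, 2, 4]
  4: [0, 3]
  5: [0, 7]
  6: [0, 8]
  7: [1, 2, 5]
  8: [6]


Visit 8, enqueue [6]
Visit 6, enqueue [0]
Visit 0, enqueue [3, 4, 5]
Visit 3, enqueue [2]
Visit 4, enqueue []
Visit 5, enqueue [7]
Visit 2, enqueue []
Visit 7, enqueue [1]
Visit 1, enqueue []

BFS order: [8, 6, 0, 3, 4, 5, 2, 7, 1]


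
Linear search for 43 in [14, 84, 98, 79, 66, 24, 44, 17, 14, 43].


i=0: 14!=43
i=1: 84!=43
i=2: 98!=43
i=3: 79!=43
i=4: 66!=43
i=5: 24!=43
i=6: 44!=43
i=7: 17!=43
i=8: 14!=43
i=9: 43==43 found!

Found at 9, 10 comps


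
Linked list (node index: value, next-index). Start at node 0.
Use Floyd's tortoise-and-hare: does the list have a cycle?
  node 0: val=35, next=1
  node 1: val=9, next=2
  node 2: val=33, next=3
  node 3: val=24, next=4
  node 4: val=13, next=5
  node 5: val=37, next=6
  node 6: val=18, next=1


Floyd's tortoise (slow, +1) and hare (fast, +2):
  init: slow=0, fast=0
  step 1: slow=1, fast=2
  step 2: slow=2, fast=4
  step 3: slow=3, fast=6
  step 4: slow=4, fast=2
  step 5: slow=5, fast=4
  step 6: slow=6, fast=6
  slow == fast at node 6: cycle detected

Cycle: yes


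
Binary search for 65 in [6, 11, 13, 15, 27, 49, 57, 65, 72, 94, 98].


Step 1: lo=0, hi=10, mid=5, val=49
Step 2: lo=6, hi=10, mid=8, val=72
Step 3: lo=6, hi=7, mid=6, val=57
Step 4: lo=7, hi=7, mid=7, val=65

Found at index 7


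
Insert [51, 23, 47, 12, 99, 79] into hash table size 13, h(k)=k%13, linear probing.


Insert 51: h=12 -> slot 12
Insert 23: h=10 -> slot 10
Insert 47: h=8 -> slot 8
Insert 12: h=12, 1 probes -> slot 0
Insert 99: h=8, 1 probes -> slot 9
Insert 79: h=1 -> slot 1

Table: [12, 79, None, None, None, None, None, None, 47, 99, 23, None, 51]


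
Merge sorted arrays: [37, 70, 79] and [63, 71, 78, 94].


Take 37 from A
Take 63 from B
Take 70 from A
Take 71 from B
Take 78 from B
Take 79 from A

Merged: [37, 63, 70, 71, 78, 79, 94]


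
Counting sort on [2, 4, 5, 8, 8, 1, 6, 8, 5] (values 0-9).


Input: [2, 4, 5, 8, 8, 1, 6, 8, 5]
Counts: [0, 1, 1, 0, 1, 2, 1, 0, 3, 0]

Sorted: [1, 2, 4, 5, 5, 6, 8, 8, 8]


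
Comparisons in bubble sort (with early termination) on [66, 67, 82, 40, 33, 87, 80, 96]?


Algorithm: bubble sort (with early termination)
Input: [66, 67, 82, 40, 33, 87, 80, 96]
Sorted: [33, 40, 66, 67, 80, 82, 87, 96]

25


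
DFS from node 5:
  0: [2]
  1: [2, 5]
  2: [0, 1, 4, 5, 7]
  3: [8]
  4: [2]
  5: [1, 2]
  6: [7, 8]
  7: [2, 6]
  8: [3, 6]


Visit 5, push [2, 1]
Visit 1, push [2]
Visit 2, push [7, 4, 0]
Visit 0, push []
Visit 4, push []
Visit 7, push [6]
Visit 6, push [8]
Visit 8, push [3]
Visit 3, push []

DFS order: [5, 1, 2, 0, 4, 7, 6, 8, 3]


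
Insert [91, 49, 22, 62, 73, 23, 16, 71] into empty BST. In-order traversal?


Insert 91: root
Insert 49: L from 91
Insert 22: L from 91 -> L from 49
Insert 62: L from 91 -> R from 49
Insert 73: L from 91 -> R from 49 -> R from 62
Insert 23: L from 91 -> L from 49 -> R from 22
Insert 16: L from 91 -> L from 49 -> L from 22
Insert 71: L from 91 -> R from 49 -> R from 62 -> L from 73

In-order: [16, 22, 23, 49, 62, 71, 73, 91]


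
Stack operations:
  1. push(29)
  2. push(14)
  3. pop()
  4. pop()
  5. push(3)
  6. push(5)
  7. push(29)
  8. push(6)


push(29) -> [29]
push(14) -> [29, 14]
pop()->14, [29]
pop()->29, []
push(3) -> [3]
push(5) -> [3, 5]
push(29) -> [3, 5, 29]
push(6) -> [3, 5, 29, 6]

Final stack: [3, 5, 29, 6]


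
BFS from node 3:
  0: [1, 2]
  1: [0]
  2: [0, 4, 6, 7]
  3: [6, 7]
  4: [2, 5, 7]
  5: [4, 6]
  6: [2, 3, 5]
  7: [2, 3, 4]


Visit 3, enqueue [6, 7]
Visit 6, enqueue [2, 5]
Visit 7, enqueue [4]
Visit 2, enqueue [0]
Visit 5, enqueue []
Visit 4, enqueue []
Visit 0, enqueue [1]
Visit 1, enqueue []

BFS order: [3, 6, 7, 2, 5, 4, 0, 1]


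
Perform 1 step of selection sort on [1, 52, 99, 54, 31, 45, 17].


Initial: [1, 52, 99, 54, 31, 45, 17]
Step 1: min=1 at 0
  Swap: [1, 52, 99, 54, 31, 45, 17]

After 1 step: [1, 52, 99, 54, 31, 45, 17]


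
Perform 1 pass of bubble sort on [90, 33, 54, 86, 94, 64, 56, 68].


Initial: [90, 33, 54, 86, 94, 64, 56, 68]
Pass 1: [33, 54, 86, 90, 64, 56, 68, 94] (6 swaps)

After 1 pass: [33, 54, 86, 90, 64, 56, 68, 94]


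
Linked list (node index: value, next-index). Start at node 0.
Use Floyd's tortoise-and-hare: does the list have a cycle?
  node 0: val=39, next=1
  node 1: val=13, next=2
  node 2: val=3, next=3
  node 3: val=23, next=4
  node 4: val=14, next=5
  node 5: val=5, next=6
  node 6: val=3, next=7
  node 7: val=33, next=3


Floyd's tortoise (slow, +1) and hare (fast, +2):
  init: slow=0, fast=0
  step 1: slow=1, fast=2
  step 2: slow=2, fast=4
  step 3: slow=3, fast=6
  step 4: slow=4, fast=3
  step 5: slow=5, fast=5
  slow == fast at node 5: cycle detected

Cycle: yes


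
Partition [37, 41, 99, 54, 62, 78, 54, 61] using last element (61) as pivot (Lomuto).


Pivot: 61
  37 <= 61: advance i (no swap)
  41 <= 61: advance i (no swap)
  54 <= 61: swap -> [37, 41, 54, 99, 62, 78, 54, 61]
  54 <= 61: swap -> [37, 41, 54, 54, 62, 78, 99, 61]
Place pivot at 4: [37, 41, 54, 54, 61, 78, 99, 62]

Partitioned: [37, 41, 54, 54, 61, 78, 99, 62]


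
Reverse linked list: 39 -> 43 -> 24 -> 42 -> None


Step 1: curr=39, set curr.next=prev(None) | reversed so far: 39
Step 2: curr=43, set curr.next=prev(39) | reversed so far: 43 -> 39
Step 3: curr=24, set curr.next=prev(43) | reversed so far: 24 -> 43 -> 39
Step 4: curr=42, set curr.next=prev(24) | reversed so far: 42 -> 24 -> 43 -> 39

42 -> 24 -> 43 -> 39 -> None


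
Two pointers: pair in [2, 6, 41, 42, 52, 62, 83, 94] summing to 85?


lo=0(2)+hi=7(94)=96
lo=0(2)+hi=6(83)=85

Yes: 2+83=85


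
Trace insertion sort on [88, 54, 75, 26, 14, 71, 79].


Initial: [88, 54, 75, 26, 14, 71, 79]
Insert 54: [54, 88, 75, 26, 14, 71, 79]
Insert 75: [54, 75, 88, 26, 14, 71, 79]
Insert 26: [26, 54, 75, 88, 14, 71, 79]
Insert 14: [14, 26, 54, 75, 88, 71, 79]
Insert 71: [14, 26, 54, 71, 75, 88, 79]
Insert 79: [14, 26, 54, 71, 75, 79, 88]

Sorted: [14, 26, 54, 71, 75, 79, 88]


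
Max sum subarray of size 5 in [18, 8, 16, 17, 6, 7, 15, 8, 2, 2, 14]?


[0:5]: 65
[1:6]: 54
[2:7]: 61
[3:8]: 53
[4:9]: 38
[5:10]: 34
[6:11]: 41

Max: 65 at [0:5]


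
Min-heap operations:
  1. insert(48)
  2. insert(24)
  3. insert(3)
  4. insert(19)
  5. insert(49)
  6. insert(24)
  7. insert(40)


insert(48) -> [48]
insert(24) -> [24, 48]
insert(3) -> [3, 48, 24]
insert(19) -> [3, 19, 24, 48]
insert(49) -> [3, 19, 24, 48, 49]
insert(24) -> [3, 19, 24, 48, 49, 24]
insert(40) -> [3, 19, 24, 48, 49, 24, 40]

Final heap: [3, 19, 24, 48, 49, 24, 40]


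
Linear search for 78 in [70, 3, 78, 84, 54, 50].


i=0: 70!=78
i=1: 3!=78
i=2: 78==78 found!

Found at 2, 3 comps
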